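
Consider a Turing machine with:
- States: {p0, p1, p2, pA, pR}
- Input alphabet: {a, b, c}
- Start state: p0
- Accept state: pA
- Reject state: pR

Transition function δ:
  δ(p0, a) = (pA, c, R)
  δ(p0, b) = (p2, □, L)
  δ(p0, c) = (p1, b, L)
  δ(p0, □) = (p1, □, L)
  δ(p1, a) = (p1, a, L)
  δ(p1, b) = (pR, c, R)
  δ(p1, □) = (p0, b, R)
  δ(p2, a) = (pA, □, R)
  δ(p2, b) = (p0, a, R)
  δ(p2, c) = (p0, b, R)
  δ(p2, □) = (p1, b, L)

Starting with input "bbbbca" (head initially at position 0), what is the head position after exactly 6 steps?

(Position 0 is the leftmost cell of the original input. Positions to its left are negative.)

Execution trace (head position shown):
Step 0: [p0]bbbbca  (head at position 0)
Step 1: move left → [p2]□□bbbca  (head at position -1)
Step 2: move left → [p1]□b□bbbca  (head at position -2)
Step 3: move right → b[p0]b□bbbca  (head at position -1)
Step 4: move left → [p2]b□□bbbca  (head at position -2)
Step 5: move right → a[p0]□□bbbca  (head at position -1)
Step 6: move left → [p1]a□□bbbca  (head at position -2)

After 6 steps, the head is at position -2.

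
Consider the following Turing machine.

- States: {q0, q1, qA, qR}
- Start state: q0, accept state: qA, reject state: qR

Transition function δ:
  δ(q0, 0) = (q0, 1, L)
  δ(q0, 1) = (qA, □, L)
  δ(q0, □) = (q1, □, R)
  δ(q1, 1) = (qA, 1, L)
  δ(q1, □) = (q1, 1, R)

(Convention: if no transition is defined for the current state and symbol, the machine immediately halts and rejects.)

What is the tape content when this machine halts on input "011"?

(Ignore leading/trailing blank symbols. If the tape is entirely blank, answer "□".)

Execution trace:
Initial: [q0]011
Step 1: δ(q0, 0) = (q0, 1, L) → [q0]□111
Step 2: δ(q0, □) = (q1, □, R) → □[q1]111
Step 3: δ(q1, 1) = (qA, 1, L) → [qA]□111

The machine reaches the accept state qA and halts.

Final tape (ignoring leading/trailing blanks): 111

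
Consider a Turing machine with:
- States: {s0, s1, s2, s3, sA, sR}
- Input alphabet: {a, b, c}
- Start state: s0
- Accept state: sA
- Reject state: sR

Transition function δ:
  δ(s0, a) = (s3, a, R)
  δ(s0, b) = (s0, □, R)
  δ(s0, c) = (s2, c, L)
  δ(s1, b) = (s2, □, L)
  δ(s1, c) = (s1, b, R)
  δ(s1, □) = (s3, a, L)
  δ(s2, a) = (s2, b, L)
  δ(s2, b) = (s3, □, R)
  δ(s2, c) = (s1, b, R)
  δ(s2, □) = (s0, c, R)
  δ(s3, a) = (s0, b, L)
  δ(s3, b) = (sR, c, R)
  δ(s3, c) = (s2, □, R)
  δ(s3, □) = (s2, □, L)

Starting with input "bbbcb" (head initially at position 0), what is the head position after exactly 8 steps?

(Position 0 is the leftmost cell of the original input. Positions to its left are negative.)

Execution trace (head position shown):
Step 0: [s0]bbbcb  (head at position 0)
Step 1: move right → □[s0]bbcb  (head at position 1)
Step 2: move right → □□[s0]bcb  (head at position 2)
Step 3: move right → □□□[s0]cb  (head at position 3)
Step 4: move left → □□[s2]□cb  (head at position 2)
Step 5: move right → □□c[s0]cb  (head at position 3)
Step 6: move left → □□[s2]ccb  (head at position 2)
Step 7: move right → □□b[s1]cb  (head at position 3)
Step 8: move right → □□bb[s1]b  (head at position 4)

After 8 steps, the head is at position 4.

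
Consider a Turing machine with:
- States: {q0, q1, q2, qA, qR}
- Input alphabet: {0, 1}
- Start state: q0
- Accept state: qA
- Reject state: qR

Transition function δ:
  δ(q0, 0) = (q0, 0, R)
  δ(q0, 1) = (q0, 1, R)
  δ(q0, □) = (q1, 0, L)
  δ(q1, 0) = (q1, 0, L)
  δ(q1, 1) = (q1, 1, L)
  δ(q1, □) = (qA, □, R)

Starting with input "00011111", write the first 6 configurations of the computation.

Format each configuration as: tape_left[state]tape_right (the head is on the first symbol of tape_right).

Transitions applied:
Step 1: δ(q0, 0) = (q0, 0, R)
Step 2: δ(q0, 0) = (q0, 0, R)
Step 3: δ(q0, 0) = (q0, 0, R)
Step 4: δ(q0, 1) = (q0, 1, R)
Step 5: δ(q0, 1) = (q0, 1, R)

The first 6 configurations are:
[q0]00011111 ⊢ 0[q0]0011111 ⊢ 00[q0]011111 ⊢ 000[q0]11111 ⊢ 0001[q0]1111 ⊢ 00011[q0]111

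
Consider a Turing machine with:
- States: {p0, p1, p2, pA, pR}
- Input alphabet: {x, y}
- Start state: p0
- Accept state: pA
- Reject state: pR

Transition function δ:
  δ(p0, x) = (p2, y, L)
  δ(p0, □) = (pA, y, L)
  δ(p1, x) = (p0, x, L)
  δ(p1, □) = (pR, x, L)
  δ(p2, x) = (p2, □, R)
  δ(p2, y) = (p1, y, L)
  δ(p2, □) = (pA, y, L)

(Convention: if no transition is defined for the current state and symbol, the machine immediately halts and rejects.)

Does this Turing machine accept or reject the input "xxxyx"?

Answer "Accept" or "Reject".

Execution trace:
Initial: [p0]xxxyx
Step 1: δ(p0, x) = (p2, y, L) → [p2]□yxxyx
Step 2: δ(p2, □) = (pA, y, L) → [pA]□yyxxyx

The machine reaches the accept state pA and halts.

Answer: Accept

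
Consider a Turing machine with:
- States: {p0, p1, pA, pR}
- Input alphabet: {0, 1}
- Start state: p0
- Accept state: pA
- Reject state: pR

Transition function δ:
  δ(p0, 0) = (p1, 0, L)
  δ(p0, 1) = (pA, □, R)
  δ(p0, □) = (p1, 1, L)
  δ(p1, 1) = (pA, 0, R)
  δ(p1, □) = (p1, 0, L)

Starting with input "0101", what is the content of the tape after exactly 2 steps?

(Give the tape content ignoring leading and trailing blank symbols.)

Execution trace:
Initial: [p0]0101
Step 1: δ(p0, 0) = (p1, 0, L) → [p1]□0101
Step 2: δ(p1, □) = (p1, 0, L) → [p1]□00101

After 2 steps, the tape (ignoring leading/trailing blanks) is: 00101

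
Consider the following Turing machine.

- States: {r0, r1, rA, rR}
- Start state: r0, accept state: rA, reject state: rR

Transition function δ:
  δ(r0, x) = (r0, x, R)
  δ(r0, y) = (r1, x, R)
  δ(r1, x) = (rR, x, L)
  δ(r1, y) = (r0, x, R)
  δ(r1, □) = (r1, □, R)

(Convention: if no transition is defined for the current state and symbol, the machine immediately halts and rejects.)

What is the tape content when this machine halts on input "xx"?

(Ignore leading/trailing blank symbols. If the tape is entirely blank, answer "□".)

Execution trace:
Initial: [r0]xx
Step 1: δ(r0, x) = (r0, x, R) → x[r0]x
Step 2: δ(r0, x) = (r0, x, R) → xx[r0]□

No transition is defined for δ(r0, □). By convention the machine halts and rejects.

Final tape (ignoring leading/trailing blanks): xx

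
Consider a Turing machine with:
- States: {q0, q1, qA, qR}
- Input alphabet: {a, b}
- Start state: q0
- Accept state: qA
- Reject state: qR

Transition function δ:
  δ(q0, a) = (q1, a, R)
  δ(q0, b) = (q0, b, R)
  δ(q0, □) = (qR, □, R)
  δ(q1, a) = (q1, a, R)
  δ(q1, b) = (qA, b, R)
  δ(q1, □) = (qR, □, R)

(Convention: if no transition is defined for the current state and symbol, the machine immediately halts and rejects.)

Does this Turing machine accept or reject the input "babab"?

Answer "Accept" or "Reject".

Execution trace:
Initial: [q0]babab
Step 1: δ(q0, b) = (q0, b, R) → b[q0]abab
Step 2: δ(q0, a) = (q1, a, R) → ba[q1]bab
Step 3: δ(q1, b) = (qA, b, R) → bab[qA]ab

The machine reaches the accept state qA and halts.

Answer: Accept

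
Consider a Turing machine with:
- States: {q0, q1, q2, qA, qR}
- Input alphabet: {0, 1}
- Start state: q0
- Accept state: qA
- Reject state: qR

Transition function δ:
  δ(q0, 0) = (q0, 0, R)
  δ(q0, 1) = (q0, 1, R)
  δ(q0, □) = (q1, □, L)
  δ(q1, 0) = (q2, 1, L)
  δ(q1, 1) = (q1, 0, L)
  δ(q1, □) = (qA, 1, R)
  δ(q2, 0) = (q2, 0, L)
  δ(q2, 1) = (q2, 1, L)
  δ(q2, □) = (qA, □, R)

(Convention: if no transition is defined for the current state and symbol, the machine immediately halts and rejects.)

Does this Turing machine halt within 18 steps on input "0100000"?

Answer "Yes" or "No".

Execution trace:
Initial: [q0]0100000
Step 1: δ(q0, 0) = (q0, 0, R) → 0[q0]100000
Step 2: δ(q0, 1) = (q0, 1, R) → 01[q0]00000
Step 3: δ(q0, 0) = (q0, 0, R) → 010[q0]0000
Step 4: δ(q0, 0) = (q0, 0, R) → 0100[q0]000
Step 5: δ(q0, 0) = (q0, 0, R) → 01000[q0]00
Step 6: δ(q0, 0) = (q0, 0, R) → 010000[q0]0
Step 7: δ(q0, 0) = (q0, 0, R) → 0100000[q0]□
Step 8: δ(q0, □) = (q1, □, L) → 010000[q1]0□
Step 9: δ(q1, 0) = (q2, 1, L) → 01000[q2]01□
Step 10: δ(q2, 0) = (q2, 0, L) → 0100[q2]001□
Step 11: δ(q2, 0) = (q2, 0, L) → 010[q2]0001□
Step 12: δ(q2, 0) = (q2, 0, L) → 01[q2]00001□
Step 13: δ(q2, 0) = (q2, 0, L) → 0[q2]100001□
Step 14: δ(q2, 1) = (q2, 1, L) → [q2]0100001□
Step 15: δ(q2, 0) = (q2, 0, L) → [q2]□0100001□
Step 16: δ(q2, □) = (qA, □, R) → □[qA]0100001□

The machine reaches the accept state qA and halts.
The machine halted after 16 steps (within the 18-step bound).

Answer: Yes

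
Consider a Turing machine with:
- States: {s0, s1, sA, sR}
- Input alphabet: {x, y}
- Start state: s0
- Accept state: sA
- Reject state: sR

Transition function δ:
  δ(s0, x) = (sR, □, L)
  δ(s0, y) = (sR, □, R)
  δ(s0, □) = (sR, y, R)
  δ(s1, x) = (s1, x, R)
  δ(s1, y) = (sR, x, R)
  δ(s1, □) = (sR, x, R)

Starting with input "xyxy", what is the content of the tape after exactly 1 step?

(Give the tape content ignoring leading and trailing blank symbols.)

Execution trace:
Initial: [s0]xyxy
Step 1: δ(s0, x) = (sR, □, L) → [sR]□□yxy

The machine reaches the reject state sR and halts.

After 1 step, the tape (ignoring leading/trailing blanks) is: yxy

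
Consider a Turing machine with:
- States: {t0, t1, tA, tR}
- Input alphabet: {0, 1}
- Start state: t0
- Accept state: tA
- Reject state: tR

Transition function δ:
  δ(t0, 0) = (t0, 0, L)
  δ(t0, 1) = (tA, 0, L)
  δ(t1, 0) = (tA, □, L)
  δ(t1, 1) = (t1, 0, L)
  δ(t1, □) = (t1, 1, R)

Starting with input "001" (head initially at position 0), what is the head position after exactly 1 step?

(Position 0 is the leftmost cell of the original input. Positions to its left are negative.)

Execution trace (head position shown):
Step 0: [t0]001  (head at position 0)
Step 1: move left → [t0]□001  (head at position -1)

After 1 step, the head is at position -1.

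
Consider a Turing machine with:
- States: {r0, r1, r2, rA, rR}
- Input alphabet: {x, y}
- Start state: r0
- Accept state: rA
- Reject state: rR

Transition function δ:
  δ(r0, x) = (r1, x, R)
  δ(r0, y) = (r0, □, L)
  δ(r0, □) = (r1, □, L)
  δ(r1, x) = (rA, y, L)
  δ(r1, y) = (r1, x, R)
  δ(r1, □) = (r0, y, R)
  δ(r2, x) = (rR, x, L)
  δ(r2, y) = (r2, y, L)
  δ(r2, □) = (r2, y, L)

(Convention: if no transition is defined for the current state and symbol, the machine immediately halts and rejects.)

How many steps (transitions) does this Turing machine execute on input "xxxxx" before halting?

Execution trace:
Initial: [r0]xxxxx
Step 1: δ(r0, x) = (r1, x, R) → x[r1]xxxx
Step 2: δ(r1, x) = (rA, y, L) → [rA]xyxxx

The machine reaches the accept state rA and halts.

The machine executed 2 steps before halting.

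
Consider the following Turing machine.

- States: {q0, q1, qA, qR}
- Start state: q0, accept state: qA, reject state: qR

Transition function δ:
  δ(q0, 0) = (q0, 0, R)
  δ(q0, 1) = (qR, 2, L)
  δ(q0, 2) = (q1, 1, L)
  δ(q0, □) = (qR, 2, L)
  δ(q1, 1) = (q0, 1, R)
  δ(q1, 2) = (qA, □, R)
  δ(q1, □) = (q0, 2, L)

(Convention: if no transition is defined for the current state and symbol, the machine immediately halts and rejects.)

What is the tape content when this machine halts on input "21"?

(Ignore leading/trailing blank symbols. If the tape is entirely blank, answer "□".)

Execution trace:
Initial: [q0]21
Step 1: δ(q0, 2) = (q1, 1, L) → [q1]□11
Step 2: δ(q1, □) = (q0, 2, L) → [q0]□211
Step 3: δ(q0, □) = (qR, 2, L) → [qR]□2211

The machine reaches the reject state qR and halts.

Final tape (ignoring leading/trailing blanks): 2211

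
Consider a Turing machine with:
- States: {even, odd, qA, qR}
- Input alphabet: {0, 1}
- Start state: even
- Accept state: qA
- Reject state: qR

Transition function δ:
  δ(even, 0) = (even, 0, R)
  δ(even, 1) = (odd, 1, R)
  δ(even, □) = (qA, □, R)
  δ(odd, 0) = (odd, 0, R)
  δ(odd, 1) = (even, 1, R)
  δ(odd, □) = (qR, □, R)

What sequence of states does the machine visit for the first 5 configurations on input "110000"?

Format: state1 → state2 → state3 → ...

Execution trace:
Initial: [even]110000
Step 1: δ(even, 1) = (odd, 1, R) → 1[odd]10000
Step 2: δ(odd, 1) = (even, 1, R) → 11[even]0000
Step 3: δ(even, 0) = (even, 0, R) → 110[even]000
Step 4: δ(even, 0) = (even, 0, R) → 1100[even]00

State sequence: even → odd → even → even → even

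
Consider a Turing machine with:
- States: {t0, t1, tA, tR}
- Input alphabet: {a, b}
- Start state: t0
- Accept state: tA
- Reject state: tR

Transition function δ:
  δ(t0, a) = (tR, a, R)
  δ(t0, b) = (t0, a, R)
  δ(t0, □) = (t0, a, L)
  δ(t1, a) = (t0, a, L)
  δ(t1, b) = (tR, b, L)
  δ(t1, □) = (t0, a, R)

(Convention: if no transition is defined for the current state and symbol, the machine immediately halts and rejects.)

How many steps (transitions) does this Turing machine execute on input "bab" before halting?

Execution trace:
Initial: [t0]bab
Step 1: δ(t0, b) = (t0, a, R) → a[t0]ab
Step 2: δ(t0, a) = (tR, a, R) → aa[tR]b

The machine reaches the reject state tR and halts.

The machine executed 2 steps before halting.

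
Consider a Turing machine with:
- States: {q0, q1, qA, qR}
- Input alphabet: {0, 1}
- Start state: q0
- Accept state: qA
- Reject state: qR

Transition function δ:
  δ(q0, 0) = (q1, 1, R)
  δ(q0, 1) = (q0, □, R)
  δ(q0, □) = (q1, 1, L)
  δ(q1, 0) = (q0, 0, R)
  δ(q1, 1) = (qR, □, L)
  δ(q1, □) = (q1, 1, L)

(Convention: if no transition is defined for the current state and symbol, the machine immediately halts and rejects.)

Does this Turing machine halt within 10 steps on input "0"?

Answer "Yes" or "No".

Execution trace:
Initial: [q0]0
Step 1: δ(q0, 0) = (q1, 1, R) → 1[q1]□
Step 2: δ(q1, □) = (q1, 1, L) → [q1]11
Step 3: δ(q1, 1) = (qR, □, L) → [qR]□□1

The machine reaches the reject state qR and halts.
The machine halted after 3 steps (within the 10-step bound).

Answer: Yes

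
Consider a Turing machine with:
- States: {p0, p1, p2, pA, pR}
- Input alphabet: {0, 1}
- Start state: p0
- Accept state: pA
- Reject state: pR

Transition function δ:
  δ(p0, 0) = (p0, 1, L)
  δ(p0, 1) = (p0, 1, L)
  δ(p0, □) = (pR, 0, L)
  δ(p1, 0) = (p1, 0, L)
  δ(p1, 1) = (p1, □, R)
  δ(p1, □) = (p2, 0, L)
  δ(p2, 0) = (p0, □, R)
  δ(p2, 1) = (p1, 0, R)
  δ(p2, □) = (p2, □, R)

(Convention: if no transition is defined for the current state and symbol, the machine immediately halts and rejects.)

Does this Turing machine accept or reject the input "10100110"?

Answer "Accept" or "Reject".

Execution trace:
Initial: [p0]10100110
Step 1: δ(p0, 1) = (p0, 1, L) → [p0]□10100110
Step 2: δ(p0, □) = (pR, 0, L) → [pR]□010100110

The machine reaches the reject state pR and halts.

Answer: Reject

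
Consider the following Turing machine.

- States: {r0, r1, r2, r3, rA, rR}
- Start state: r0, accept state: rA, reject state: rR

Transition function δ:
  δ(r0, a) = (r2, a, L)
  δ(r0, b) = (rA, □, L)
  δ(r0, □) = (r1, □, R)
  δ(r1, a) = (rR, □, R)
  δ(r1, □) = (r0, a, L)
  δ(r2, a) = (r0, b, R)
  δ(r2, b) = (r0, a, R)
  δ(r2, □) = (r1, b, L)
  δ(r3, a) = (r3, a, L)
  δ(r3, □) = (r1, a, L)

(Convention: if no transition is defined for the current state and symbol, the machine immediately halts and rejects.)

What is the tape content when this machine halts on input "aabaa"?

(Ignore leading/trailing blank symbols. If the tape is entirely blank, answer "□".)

Execution trace:
Initial: [r0]aabaa
Step 1: δ(r0, a) = (r2, a, L) → [r2]□aabaa
Step 2: δ(r2, □) = (r1, b, L) → [r1]□baabaa
Step 3: δ(r1, □) = (r0, a, L) → [r0]□abaabaa
Step 4: δ(r0, □) = (r1, □, R) → □[r1]abaabaa
Step 5: δ(r1, a) = (rR, □, R) → □□[rR]baabaa

The machine reaches the reject state rR and halts.

Final tape (ignoring leading/trailing blanks): baabaa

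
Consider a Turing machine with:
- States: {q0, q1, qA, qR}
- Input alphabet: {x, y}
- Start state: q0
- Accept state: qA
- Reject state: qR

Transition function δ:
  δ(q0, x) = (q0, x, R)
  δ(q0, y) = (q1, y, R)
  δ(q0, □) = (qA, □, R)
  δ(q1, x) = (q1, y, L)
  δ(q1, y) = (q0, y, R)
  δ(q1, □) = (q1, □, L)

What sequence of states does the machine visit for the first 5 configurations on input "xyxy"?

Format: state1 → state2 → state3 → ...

Execution trace:
Initial: [q0]xyxy
Step 1: δ(q0, x) = (q0, x, R) → x[q0]yxy
Step 2: δ(q0, y) = (q1, y, R) → xy[q1]xy
Step 3: δ(q1, x) = (q1, y, L) → x[q1]yyy
Step 4: δ(q1, y) = (q0, y, R) → xy[q0]yy

State sequence: q0 → q0 → q1 → q1 → q0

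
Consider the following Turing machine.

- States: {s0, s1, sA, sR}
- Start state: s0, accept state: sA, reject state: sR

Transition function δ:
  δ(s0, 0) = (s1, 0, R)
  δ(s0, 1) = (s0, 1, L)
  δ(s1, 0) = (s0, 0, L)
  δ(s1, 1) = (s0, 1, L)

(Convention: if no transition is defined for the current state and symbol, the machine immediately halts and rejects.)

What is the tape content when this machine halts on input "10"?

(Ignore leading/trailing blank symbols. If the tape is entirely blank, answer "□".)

Execution trace:
Initial: [s0]10
Step 1: δ(s0, 1) = (s0, 1, L) → [s0]□10

No transition is defined for δ(s0, □). By convention the machine halts and rejects.

Final tape (ignoring leading/trailing blanks): 10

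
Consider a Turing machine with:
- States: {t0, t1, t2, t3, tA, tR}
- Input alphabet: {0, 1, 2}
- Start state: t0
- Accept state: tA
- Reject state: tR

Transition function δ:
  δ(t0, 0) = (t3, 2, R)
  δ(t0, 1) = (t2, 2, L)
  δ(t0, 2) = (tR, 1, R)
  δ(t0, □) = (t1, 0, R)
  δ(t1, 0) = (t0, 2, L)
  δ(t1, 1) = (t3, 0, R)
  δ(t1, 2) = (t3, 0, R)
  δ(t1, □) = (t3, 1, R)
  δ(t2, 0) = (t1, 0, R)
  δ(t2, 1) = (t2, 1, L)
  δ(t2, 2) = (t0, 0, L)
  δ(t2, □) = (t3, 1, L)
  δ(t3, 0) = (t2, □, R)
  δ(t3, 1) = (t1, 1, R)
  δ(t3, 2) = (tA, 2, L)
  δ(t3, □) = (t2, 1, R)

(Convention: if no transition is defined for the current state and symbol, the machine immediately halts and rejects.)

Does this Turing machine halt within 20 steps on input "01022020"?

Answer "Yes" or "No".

Execution trace:
Initial: [t0]01022020
Step 1: δ(t0, 0) = (t3, 2, R) → 2[t3]1022020
Step 2: δ(t3, 1) = (t1, 1, R) → 21[t1]022020
Step 3: δ(t1, 0) = (t0, 2, L) → 2[t0]1222020
Step 4: δ(t0, 1) = (t2, 2, L) → [t2]22222020
Step 5: δ(t2, 2) = (t0, 0, L) → [t0]□02222020
Step 6: δ(t0, □) = (t1, 0, R) → 0[t1]02222020
Step 7: δ(t1, 0) = (t0, 2, L) → [t0]022222020
Step 8: δ(t0, 0) = (t3, 2, R) → 2[t3]22222020
Step 9: δ(t3, 2) = (tA, 2, L) → [tA]222222020

The machine reaches the accept state tA and halts.
The machine halted after 9 steps (within the 20-step bound).

Answer: Yes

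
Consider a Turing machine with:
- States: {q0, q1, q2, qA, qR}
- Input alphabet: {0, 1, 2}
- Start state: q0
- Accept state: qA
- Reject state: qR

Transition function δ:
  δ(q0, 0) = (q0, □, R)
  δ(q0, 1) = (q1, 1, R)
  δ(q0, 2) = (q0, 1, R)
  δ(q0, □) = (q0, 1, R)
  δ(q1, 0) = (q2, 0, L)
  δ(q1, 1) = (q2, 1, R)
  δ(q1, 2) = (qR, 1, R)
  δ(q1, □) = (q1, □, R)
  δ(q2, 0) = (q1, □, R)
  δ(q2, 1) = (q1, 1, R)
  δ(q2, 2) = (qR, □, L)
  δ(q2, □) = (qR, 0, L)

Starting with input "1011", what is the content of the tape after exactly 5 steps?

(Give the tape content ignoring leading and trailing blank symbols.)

Execution trace:
Initial: [q0]1011
Step 1: δ(q0, 1) = (q1, 1, R) → 1[q1]011
Step 2: δ(q1, 0) = (q2, 0, L) → [q2]1011
Step 3: δ(q2, 1) = (q1, 1, R) → 1[q1]011
Step 4: δ(q1, 0) = (q2, 0, L) → [q2]1011
Step 5: δ(q2, 1) = (q1, 1, R) → 1[q1]011

After 5 steps, the tape (ignoring leading/trailing blanks) is: 1011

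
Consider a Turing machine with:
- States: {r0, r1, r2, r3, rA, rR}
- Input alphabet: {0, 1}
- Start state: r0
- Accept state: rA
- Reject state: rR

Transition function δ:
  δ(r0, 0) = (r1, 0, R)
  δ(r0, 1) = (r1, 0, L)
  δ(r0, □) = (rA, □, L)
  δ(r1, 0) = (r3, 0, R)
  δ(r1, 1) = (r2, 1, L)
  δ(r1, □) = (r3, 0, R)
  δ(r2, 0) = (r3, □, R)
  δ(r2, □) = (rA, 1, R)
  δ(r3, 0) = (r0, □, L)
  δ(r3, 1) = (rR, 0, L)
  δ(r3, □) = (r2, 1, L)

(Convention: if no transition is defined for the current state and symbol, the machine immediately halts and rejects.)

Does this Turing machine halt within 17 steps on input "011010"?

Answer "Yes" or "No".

Execution trace:
Initial: [r0]011010
Step 1: δ(r0, 0) = (r1, 0, R) → 0[r1]11010
Step 2: δ(r1, 1) = (r2, 1, L) → [r2]011010
Step 3: δ(r2, 0) = (r3, □, R) → □[r3]11010
Step 4: δ(r3, 1) = (rR, 0, L) → [rR]□01010

The machine reaches the reject state rR and halts.
The machine halted after 4 steps (within the 17-step bound).

Answer: Yes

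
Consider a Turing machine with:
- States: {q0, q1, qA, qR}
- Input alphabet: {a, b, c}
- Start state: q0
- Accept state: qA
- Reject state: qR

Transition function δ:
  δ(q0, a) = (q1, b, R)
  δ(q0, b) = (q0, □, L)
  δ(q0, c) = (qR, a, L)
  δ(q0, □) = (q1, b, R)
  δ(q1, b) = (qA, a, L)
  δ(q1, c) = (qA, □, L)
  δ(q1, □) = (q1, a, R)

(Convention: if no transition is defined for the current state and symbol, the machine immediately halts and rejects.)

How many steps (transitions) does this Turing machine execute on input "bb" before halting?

Execution trace:
Initial: [q0]bb
Step 1: δ(q0, b) = (q0, □, L) → [q0]□□b
Step 2: δ(q0, □) = (q1, b, R) → b[q1]□b
Step 3: δ(q1, □) = (q1, a, R) → ba[q1]b
Step 4: δ(q1, b) = (qA, a, L) → b[qA]aa

The machine reaches the accept state qA and halts.

The machine executed 4 steps before halting.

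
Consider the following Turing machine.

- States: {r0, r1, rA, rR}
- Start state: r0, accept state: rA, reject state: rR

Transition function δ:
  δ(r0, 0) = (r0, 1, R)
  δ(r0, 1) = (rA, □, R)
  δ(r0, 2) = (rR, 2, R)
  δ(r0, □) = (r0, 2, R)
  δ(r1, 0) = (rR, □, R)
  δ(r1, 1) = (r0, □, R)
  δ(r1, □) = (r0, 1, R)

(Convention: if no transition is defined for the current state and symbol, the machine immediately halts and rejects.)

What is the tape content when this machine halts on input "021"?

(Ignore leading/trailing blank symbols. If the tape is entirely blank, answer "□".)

Execution trace:
Initial: [r0]021
Step 1: δ(r0, 0) = (r0, 1, R) → 1[r0]21
Step 2: δ(r0, 2) = (rR, 2, R) → 12[rR]1

The machine reaches the reject state rR and halts.

Final tape (ignoring leading/trailing blanks): 121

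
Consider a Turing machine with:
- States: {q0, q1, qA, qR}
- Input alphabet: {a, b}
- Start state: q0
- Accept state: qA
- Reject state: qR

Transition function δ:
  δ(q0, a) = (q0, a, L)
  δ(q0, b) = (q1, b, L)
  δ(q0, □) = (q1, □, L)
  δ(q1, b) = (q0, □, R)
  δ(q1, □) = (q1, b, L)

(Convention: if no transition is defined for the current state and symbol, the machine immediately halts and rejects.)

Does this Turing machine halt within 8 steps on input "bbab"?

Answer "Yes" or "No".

Execution trace:
Initial: [q0]bbab
Step 1: δ(q0, b) = (q1, b, L) → [q1]□bbab
Step 2: δ(q1, □) = (q1, b, L) → [q1]□bbbab
Step 3: δ(q1, □) = (q1, b, L) → [q1]□bbbbab
Step 4: δ(q1, □) = (q1, b, L) → [q1]□bbbbbab
Step 5: δ(q1, □) = (q1, b, L) → [q1]□bbbbbbab
Step 6: δ(q1, □) = (q1, b, L) → [q1]□bbbbbbbab
Step 7: δ(q1, □) = (q1, b, L) → [q1]□bbbbbbbbab
Step 8: δ(q1, □) = (q1, b, L) → [q1]□bbbbbbbbbab

The machine has not reached a halting state after 8 steps.
The machine did not halt within the 8-step bound.

Answer: No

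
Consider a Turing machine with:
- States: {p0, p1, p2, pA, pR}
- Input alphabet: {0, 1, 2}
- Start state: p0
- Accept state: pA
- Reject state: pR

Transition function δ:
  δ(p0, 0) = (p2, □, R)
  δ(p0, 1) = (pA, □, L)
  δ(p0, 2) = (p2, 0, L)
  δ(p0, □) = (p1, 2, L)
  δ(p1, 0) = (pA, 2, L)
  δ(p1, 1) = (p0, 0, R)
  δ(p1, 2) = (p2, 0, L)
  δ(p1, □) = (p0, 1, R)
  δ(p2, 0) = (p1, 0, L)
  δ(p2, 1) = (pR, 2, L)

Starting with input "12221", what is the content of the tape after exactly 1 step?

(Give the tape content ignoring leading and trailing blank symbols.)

Execution trace:
Initial: [p0]12221
Step 1: δ(p0, 1) = (pA, □, L) → [pA]□□2221

The machine reaches the accept state pA and halts.

After 1 step, the tape (ignoring leading/trailing blanks) is: 2221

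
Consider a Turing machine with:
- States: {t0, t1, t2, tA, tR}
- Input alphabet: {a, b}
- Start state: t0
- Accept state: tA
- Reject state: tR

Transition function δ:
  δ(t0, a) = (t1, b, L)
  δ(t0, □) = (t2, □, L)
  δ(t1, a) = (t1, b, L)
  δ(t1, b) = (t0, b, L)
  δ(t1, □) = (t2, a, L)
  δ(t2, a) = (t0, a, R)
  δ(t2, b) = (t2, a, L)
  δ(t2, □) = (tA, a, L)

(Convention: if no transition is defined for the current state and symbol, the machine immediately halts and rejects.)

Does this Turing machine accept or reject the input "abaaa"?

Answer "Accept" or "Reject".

Execution trace:
Initial: [t0]abaaa
Step 1: δ(t0, a) = (t1, b, L) → [t1]□bbaaa
Step 2: δ(t1, □) = (t2, a, L) → [t2]□abbaaa
Step 3: δ(t2, □) = (tA, a, L) → [tA]□aabbaaa

The machine reaches the accept state tA and halts.

Answer: Accept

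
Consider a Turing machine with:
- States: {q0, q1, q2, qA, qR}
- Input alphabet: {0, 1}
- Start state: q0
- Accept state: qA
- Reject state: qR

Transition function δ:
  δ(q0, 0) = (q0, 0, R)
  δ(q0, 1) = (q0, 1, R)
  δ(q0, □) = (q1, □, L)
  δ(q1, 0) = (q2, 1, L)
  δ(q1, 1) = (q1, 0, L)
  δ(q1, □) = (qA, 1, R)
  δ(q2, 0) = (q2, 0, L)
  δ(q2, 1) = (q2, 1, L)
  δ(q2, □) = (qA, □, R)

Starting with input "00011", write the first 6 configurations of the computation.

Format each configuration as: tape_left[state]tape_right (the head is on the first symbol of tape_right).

Transitions applied:
Step 1: δ(q0, 0) = (q0, 0, R)
Step 2: δ(q0, 0) = (q0, 0, R)
Step 3: δ(q0, 0) = (q0, 0, R)
Step 4: δ(q0, 1) = (q0, 1, R)
Step 5: δ(q0, 1) = (q0, 1, R)

The first 6 configurations are:
[q0]00011 ⊢ 0[q0]0011 ⊢ 00[q0]011 ⊢ 000[q0]11 ⊢ 0001[q0]1 ⊢ 00011[q0]□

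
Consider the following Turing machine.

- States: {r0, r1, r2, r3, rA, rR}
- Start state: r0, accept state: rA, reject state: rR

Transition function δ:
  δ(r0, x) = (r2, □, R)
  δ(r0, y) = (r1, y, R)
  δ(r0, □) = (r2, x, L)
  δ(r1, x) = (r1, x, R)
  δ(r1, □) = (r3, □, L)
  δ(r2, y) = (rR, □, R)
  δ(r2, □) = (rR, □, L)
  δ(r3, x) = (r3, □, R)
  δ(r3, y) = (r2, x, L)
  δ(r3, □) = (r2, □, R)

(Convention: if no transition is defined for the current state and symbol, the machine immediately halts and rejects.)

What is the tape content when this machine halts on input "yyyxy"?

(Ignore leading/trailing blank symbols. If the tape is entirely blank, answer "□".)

Execution trace:
Initial: [r0]yyyxy
Step 1: δ(r0, y) = (r1, y, R) → y[r1]yyxy

No transition is defined for δ(r1, y). By convention the machine halts and rejects.

Final tape (ignoring leading/trailing blanks): yyyxy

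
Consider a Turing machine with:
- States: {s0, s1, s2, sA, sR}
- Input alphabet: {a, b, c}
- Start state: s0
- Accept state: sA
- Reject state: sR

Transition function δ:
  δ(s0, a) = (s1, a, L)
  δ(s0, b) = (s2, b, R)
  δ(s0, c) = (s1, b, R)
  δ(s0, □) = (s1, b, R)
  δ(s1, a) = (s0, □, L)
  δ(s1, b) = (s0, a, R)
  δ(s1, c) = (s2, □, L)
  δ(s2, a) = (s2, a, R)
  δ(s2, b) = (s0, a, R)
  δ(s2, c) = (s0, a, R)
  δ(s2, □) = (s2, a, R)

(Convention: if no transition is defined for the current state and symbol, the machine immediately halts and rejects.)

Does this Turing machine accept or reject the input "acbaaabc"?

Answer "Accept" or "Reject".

Execution trace:
Initial: [s0]acbaaabc
Step 1: δ(s0, a) = (s1, a, L) → [s1]□acbaaabc

No transition is defined for δ(s1, □). By convention the machine halts and rejects.

Answer: Reject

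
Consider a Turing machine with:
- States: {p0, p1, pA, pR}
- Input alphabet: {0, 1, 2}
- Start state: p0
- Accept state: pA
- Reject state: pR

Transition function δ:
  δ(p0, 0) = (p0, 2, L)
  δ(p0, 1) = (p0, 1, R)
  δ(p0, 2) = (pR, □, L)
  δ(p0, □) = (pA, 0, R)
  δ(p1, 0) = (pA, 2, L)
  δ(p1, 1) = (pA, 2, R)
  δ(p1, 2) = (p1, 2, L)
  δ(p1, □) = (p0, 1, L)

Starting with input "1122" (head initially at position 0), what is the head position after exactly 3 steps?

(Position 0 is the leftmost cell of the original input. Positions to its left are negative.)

Execution trace (head position shown):
Step 0: [p0]1122  (head at position 0)
Step 1: move right → 1[p0]122  (head at position 1)
Step 2: move right → 11[p0]22  (head at position 2)
Step 3: move left → 1[pR]1□2  (head at position 1)

After 3 steps, the head is at position 1.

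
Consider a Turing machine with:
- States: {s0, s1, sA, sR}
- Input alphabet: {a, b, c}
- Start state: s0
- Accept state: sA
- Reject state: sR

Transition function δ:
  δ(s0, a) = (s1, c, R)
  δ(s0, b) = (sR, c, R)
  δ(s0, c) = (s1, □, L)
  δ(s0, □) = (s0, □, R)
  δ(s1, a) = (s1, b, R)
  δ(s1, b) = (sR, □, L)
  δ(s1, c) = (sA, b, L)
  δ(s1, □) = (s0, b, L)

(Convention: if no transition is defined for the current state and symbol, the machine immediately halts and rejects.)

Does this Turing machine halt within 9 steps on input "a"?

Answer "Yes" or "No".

Execution trace:
Initial: [s0]a
Step 1: δ(s0, a) = (s1, c, R) → c[s1]□
Step 2: δ(s1, □) = (s0, b, L) → [s0]cb
Step 3: δ(s0, c) = (s1, □, L) → [s1]□□b
Step 4: δ(s1, □) = (s0, b, L) → [s0]□b□b
Step 5: δ(s0, □) = (s0, □, R) → □[s0]b□b
Step 6: δ(s0, b) = (sR, c, R) → □c[sR]□b

The machine reaches the reject state sR and halts.
The machine halted after 6 steps (within the 9-step bound).

Answer: Yes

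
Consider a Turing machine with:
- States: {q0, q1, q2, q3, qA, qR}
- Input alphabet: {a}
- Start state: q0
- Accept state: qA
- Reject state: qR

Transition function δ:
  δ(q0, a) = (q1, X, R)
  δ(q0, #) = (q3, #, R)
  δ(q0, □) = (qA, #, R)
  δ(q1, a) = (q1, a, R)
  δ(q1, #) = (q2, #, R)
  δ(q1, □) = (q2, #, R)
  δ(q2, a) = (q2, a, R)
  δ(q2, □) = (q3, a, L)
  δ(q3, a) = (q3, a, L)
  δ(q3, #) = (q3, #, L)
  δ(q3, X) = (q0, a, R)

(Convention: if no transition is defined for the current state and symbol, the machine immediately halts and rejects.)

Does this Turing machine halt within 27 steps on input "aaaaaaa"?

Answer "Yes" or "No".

Execution trace:
Initial: [q0]aaaaaaa
Step 1: δ(q0, a) = (q1, X, R) → X[q1]aaaaaa
Step 2: δ(q1, a) = (q1, a, R) → Xa[q1]aaaaa
Step 3: δ(q1, a) = (q1, a, R) → Xaa[q1]aaaa
Step 4: δ(q1, a) = (q1, a, R) → Xaaa[q1]aaa
Step 5: δ(q1, a) = (q1, a, R) → Xaaaa[q1]aa
Step 6: δ(q1, a) = (q1, a, R) → Xaaaaa[q1]a
Step 7: δ(q1, a) = (q1, a, R) → Xaaaaaa[q1]□
Step 8: δ(q1, □) = (q2, #, R) → Xaaaaaa#[q2]□
Step 9: δ(q2, □) = (q3, a, L) → Xaaaaaa[q3]#a
Step 10: δ(q3, #) = (q3, #, L) → Xaaaaa[q3]a#a
Step 11: δ(q3, a) = (q3, a, L) → Xaaaa[q3]aa#a
Step 12: δ(q3, a) = (q3, a, L) → Xaaa[q3]aaa#a
Step 13: δ(q3, a) = (q3, a, L) → Xaa[q3]aaaa#a
Step 14: δ(q3, a) = (q3, a, L) → Xa[q3]aaaaa#a
Step 15: δ(q3, a) = (q3, a, L) → X[q3]aaaaaa#a
Step 16: δ(q3, a) = (q3, a, L) → [q3]Xaaaaaa#a
Step 17: δ(q3, X) = (q0, a, R) → a[q0]aaaaaa#a
Step 18: δ(q0, a) = (q1, X, R) → aX[q1]aaaaa#a
Step 19: δ(q1, a) = (q1, a, R) → aXa[q1]aaaa#a
Step 20: δ(q1, a) = (q1, a, R) → aXaa[q1]aaa#a
Step 21: δ(q1, a) = (q1, a, R) → aXaaa[q1]aa#a
Step 22: δ(q1, a) = (q1, a, R) → aXaaaa[q1]a#a
Step 23: δ(q1, a) = (q1, a, R) → aXaaaaa[q1]#a
Step 24: δ(q1, #) = (q2, #, R) → aXaaaaa#[q2]a
Step 25: δ(q2, a) = (q2, a, R) → aXaaaaa#a[q2]□
Step 26: δ(q2, □) = (q3, a, L) → aXaaaaa#[q3]aa
Step 27: δ(q3, a) = (q3, a, L) → aXaaaaa[q3]#aa

The machine has not reached a halting state after 27 steps.
The machine did not halt within the 27-step bound.

Answer: No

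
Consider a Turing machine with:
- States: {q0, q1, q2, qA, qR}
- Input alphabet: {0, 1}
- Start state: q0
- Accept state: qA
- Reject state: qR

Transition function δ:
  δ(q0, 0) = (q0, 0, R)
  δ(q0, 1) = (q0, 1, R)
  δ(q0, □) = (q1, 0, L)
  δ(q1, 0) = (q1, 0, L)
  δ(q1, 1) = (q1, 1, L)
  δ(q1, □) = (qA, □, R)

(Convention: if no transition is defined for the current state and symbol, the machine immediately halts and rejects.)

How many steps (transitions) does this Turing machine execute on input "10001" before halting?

Execution trace:
Initial: [q0]10001
Step 1: δ(q0, 1) = (q0, 1, R) → 1[q0]0001
Step 2: δ(q0, 0) = (q0, 0, R) → 10[q0]001
Step 3: δ(q0, 0) = (q0, 0, R) → 100[q0]01
Step 4: δ(q0, 0) = (q0, 0, R) → 1000[q0]1
Step 5: δ(q0, 1) = (q0, 1, R) → 10001[q0]□
Step 6: δ(q0, □) = (q1, 0, L) → 1000[q1]10
Step 7: δ(q1, 1) = (q1, 1, L) → 100[q1]010
Step 8: δ(q1, 0) = (q1, 0, L) → 10[q1]0010
Step 9: δ(q1, 0) = (q1, 0, L) → 1[q1]00010
Step 10: δ(q1, 0) = (q1, 0, L) → [q1]100010
Step 11: δ(q1, 1) = (q1, 1, L) → [q1]□100010
Step 12: δ(q1, □) = (qA, □, R) → □[qA]100010

The machine reaches the accept state qA and halts.

The machine executed 12 steps before halting.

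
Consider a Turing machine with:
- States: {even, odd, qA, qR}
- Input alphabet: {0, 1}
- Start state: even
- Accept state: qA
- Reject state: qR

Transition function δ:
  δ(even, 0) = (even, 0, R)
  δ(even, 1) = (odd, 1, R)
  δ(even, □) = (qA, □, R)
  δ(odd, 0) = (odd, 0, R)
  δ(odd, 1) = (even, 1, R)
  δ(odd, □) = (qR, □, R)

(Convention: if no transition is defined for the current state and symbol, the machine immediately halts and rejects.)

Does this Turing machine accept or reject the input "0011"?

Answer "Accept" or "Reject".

Execution trace:
Initial: [even]0011
Step 1: δ(even, 0) = (even, 0, R) → 0[even]011
Step 2: δ(even, 0) = (even, 0, R) → 00[even]11
Step 3: δ(even, 1) = (odd, 1, R) → 001[odd]1
Step 4: δ(odd, 1) = (even, 1, R) → 0011[even]□
Step 5: δ(even, □) = (qA, □, R) → 0011□[qA]□

The machine reaches the accept state qA and halts.

Answer: Accept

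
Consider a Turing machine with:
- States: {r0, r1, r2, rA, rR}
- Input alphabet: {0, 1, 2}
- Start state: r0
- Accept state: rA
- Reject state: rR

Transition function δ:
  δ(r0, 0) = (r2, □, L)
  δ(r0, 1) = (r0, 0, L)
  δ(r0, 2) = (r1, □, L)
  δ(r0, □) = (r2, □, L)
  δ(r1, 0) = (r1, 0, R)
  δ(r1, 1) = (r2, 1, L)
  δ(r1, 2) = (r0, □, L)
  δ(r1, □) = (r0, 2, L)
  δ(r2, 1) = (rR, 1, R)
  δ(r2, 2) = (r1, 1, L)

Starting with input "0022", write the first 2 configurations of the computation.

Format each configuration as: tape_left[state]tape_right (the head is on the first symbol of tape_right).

Transitions applied:
Step 1: δ(r0, 0) = (r2, □, L)

The first 2 configurations are:
[r0]0022 ⊢ [r2]□□022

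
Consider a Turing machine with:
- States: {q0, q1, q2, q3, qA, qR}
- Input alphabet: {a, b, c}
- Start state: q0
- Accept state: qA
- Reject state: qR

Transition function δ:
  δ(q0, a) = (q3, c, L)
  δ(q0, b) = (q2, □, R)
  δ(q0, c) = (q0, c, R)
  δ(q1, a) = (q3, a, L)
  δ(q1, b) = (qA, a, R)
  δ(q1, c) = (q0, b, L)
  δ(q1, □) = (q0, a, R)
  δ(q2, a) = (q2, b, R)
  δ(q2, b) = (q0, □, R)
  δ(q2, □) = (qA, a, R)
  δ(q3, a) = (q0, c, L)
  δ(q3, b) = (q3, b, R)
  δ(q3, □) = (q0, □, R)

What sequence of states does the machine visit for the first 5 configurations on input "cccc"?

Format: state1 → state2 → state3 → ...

Execution trace:
Initial: [q0]cccc
Step 1: δ(q0, c) = (q0, c, R) → c[q0]ccc
Step 2: δ(q0, c) = (q0, c, R) → cc[q0]cc
Step 3: δ(q0, c) = (q0, c, R) → ccc[q0]c
Step 4: δ(q0, c) = (q0, c, R) → cccc[q0]□

No transition is defined for δ(q0, □). By convention the machine halts and rejects.

State sequence: q0 → q0 → q0 → q0 → q0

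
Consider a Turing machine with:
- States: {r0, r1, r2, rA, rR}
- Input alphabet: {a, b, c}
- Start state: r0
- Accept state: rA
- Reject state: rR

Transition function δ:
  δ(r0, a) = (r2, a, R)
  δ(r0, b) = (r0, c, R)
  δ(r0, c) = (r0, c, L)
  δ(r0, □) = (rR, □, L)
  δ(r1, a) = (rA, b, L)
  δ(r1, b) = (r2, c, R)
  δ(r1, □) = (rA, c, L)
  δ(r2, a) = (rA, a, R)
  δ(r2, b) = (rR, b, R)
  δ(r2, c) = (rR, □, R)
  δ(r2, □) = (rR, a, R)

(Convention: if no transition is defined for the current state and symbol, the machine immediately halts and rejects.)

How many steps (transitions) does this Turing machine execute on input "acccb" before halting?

Execution trace:
Initial: [r0]acccb
Step 1: δ(r0, a) = (r2, a, R) → a[r2]cccb
Step 2: δ(r2, c) = (rR, □, R) → a□[rR]ccb

The machine reaches the reject state rR and halts.

The machine executed 2 steps before halting.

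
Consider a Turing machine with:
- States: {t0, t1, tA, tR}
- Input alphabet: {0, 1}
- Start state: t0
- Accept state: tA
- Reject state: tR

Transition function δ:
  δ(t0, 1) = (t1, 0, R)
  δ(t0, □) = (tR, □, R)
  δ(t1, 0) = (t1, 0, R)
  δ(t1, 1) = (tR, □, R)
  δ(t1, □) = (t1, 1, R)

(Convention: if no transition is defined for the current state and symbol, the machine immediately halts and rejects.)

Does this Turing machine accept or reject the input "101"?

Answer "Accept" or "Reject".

Execution trace:
Initial: [t0]101
Step 1: δ(t0, 1) = (t1, 0, R) → 0[t1]01
Step 2: δ(t1, 0) = (t1, 0, R) → 00[t1]1
Step 3: δ(t1, 1) = (tR, □, R) → 00□[tR]□

The machine reaches the reject state tR and halts.

Answer: Reject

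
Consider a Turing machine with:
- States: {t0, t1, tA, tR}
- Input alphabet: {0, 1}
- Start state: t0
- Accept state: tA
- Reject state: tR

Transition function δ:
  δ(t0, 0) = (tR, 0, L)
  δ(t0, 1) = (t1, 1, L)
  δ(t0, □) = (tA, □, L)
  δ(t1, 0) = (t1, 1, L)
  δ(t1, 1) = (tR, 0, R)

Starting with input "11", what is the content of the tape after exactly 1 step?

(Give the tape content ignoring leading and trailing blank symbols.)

Execution trace:
Initial: [t0]11
Step 1: δ(t0, 1) = (t1, 1, L) → [t1]□11

No transition is defined for δ(t1, □). By convention the machine halts and rejects.

After 1 step, the tape (ignoring leading/trailing blanks) is: 11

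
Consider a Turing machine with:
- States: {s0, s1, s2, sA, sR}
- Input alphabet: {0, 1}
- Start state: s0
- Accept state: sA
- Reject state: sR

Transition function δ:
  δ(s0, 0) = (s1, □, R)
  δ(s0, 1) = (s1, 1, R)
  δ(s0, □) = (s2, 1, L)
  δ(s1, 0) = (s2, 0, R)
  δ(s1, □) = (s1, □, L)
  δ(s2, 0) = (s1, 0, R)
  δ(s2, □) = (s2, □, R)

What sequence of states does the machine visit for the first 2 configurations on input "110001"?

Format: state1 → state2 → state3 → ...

Execution trace:
Initial: [s0]110001
Step 1: δ(s0, 1) = (s1, 1, R) → 1[s1]10001

No transition is defined for δ(s1, 1). By convention the machine halts and rejects.

State sequence: s0 → s1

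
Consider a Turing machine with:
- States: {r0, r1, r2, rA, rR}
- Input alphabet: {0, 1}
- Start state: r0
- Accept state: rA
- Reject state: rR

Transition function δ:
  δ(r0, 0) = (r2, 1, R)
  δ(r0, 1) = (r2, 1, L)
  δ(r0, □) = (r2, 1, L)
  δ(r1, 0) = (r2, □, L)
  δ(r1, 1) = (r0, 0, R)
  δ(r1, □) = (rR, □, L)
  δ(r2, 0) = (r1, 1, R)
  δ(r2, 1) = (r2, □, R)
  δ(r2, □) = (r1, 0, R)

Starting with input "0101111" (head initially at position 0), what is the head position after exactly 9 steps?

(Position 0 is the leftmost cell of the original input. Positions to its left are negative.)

Execution trace (head position shown):
Step 0: [r0]0101111  (head at position 0)
Step 1: move right → 1[r2]101111  (head at position 1)
Step 2: move right → 1□[r2]01111  (head at position 2)
Step 3: move right → 1□1[r1]1111  (head at position 3)
Step 4: move right → 1□10[r0]111  (head at position 4)
Step 5: move left → 1□1[r2]0111  (head at position 3)
Step 6: move right → 1□11[r1]111  (head at position 4)
Step 7: move right → 1□110[r0]11  (head at position 5)
Step 8: move left → 1□11[r2]011  (head at position 4)
Step 9: move right → 1□111[r1]11  (head at position 5)

After 9 steps, the head is at position 5.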